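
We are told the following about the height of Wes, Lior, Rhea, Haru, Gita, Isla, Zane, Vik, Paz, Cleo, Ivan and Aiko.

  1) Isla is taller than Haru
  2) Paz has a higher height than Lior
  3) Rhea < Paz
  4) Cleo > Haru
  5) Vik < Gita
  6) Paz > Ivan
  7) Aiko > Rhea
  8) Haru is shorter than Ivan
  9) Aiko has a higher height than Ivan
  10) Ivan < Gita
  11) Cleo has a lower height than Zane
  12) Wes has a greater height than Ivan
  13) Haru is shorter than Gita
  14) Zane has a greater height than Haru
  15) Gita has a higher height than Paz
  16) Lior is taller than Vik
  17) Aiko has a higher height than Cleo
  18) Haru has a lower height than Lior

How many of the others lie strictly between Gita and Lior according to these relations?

The relations place Lior below Gita. An element lies strictly between them when it is forced above Lior and also forced below Gita.
Above Lior: {Paz}. Below Gita: {Rhea, Haru, Ivan, Vik, Paz}.
Intersection: {Paz} — 1.

1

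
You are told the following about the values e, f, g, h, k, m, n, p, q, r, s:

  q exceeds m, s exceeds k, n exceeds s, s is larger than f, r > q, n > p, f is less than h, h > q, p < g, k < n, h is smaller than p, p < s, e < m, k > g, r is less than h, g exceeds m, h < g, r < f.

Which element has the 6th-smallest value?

The consecutive relations fix a unique order: e < m < q < r < f < h < p < g < k < s < n.
The 6th smallest is h.

h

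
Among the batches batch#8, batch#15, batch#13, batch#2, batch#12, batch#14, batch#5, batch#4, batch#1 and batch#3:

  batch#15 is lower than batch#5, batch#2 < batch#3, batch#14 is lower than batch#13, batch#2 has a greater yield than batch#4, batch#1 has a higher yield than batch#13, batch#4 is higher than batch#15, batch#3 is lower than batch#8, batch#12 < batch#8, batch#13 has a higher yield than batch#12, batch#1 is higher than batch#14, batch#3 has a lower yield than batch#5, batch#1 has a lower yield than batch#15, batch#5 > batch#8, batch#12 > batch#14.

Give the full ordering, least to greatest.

Nothing is placed below batch#14, so it is least; from there batch#14 < batch#12; batch#12 < batch#13; batch#13 < batch#1; batch#1 < batch#15; batch#15 < batch#4; batch#4 < batch#2; batch#2 < batch#3; batch#3 < batch#8; batch#8 < batch#5, each given directly.

batch#14 < batch#12 < batch#13 < batch#1 < batch#15 < batch#4 < batch#2 < batch#3 < batch#8 < batch#5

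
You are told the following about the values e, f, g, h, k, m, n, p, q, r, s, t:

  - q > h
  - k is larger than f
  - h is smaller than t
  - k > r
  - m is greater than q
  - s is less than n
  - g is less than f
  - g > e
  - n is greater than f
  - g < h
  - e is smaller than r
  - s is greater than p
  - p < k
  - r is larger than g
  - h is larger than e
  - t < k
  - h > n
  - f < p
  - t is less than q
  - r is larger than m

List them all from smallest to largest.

Each adjacent pair is fixed by a given relation: e < g; g < f; f < p; p < s; s < n; n < h; h < t; t < q; q < m; m < r; r < k. Chaining them end to end gives the full order.

e < g < f < p < s < n < h < t < q < m < r < k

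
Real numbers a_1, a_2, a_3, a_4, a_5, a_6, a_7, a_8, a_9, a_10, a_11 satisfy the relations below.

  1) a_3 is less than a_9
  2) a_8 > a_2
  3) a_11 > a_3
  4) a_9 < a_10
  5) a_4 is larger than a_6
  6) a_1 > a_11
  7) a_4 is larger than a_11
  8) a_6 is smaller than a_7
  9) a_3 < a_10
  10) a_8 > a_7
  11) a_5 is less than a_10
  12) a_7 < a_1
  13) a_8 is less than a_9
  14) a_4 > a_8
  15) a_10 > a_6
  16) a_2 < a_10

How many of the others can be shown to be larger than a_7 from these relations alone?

Directly above a_7: a_8, a_1.
One step further: a_9, a_4 (4 so far).
One step further: a_10 (5 so far).
No other element is forced above a_7 by the given relations, so the count is 5.

5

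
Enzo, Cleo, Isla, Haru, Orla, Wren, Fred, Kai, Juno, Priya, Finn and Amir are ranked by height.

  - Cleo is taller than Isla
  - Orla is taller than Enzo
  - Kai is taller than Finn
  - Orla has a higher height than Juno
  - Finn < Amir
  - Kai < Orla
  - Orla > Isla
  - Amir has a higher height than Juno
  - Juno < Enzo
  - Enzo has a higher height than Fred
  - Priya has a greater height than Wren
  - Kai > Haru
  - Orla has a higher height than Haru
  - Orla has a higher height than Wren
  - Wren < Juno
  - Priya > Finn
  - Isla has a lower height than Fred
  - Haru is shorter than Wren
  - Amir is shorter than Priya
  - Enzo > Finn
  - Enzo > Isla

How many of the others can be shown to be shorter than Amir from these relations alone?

4

From Amir the given relations immediately reach Finn, Juno.
From those, Wren — 3 in total.
From those, Haru — 4 in total.
No other element is forced below Amir by the given relations, so the count is 4.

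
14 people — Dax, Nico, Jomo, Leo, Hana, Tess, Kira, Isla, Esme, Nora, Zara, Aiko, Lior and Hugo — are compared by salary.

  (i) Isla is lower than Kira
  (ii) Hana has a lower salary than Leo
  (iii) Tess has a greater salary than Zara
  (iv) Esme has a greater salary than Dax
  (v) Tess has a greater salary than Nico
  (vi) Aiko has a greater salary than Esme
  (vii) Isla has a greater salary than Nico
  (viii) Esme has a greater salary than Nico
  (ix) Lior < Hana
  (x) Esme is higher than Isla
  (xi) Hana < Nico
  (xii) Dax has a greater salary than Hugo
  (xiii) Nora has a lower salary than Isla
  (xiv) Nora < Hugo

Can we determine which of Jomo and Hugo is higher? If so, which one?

undetermined

Following every chain through Hugo: above Hugo we get Dax, Esme, Aiko; below Hugo we get Nora.
Jomo is not reached, and no chain runs the other way from Jomo to Hugo.
So the given relations leave the order of Hugo and Jomo undetermined.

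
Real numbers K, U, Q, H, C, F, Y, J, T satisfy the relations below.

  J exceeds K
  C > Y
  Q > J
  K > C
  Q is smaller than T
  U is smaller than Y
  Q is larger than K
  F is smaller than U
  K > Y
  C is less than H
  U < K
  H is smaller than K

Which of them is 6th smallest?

The consecutive relations fix a unique order: F < U < Y < C < H < K < J < Q < T.
Counting 6 from the smallest end gives K.

K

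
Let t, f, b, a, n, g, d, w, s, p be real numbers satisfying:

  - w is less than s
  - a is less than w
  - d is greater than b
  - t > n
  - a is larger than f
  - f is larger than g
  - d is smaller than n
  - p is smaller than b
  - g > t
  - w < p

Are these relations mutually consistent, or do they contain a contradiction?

Chaining the given relations yields p < b < d < n < t < g < f < a < w, so p < w. But one relation states w < p. These cannot both hold.

inconsistent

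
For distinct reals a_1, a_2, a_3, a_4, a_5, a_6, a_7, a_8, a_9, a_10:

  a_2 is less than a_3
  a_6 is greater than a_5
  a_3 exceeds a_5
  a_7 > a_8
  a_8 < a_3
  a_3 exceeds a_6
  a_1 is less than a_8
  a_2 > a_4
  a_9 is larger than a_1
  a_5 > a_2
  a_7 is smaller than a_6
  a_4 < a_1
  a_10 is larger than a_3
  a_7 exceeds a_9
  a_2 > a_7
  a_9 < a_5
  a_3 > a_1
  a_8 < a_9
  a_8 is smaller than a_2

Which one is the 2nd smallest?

a_1

Chaining the given pairs: a_4 < a_1 < a_8 < a_9 < a_7 < a_2 < a_5 < a_6 < a_3 < a_10.
Counting 2 from the smallest end gives a_1.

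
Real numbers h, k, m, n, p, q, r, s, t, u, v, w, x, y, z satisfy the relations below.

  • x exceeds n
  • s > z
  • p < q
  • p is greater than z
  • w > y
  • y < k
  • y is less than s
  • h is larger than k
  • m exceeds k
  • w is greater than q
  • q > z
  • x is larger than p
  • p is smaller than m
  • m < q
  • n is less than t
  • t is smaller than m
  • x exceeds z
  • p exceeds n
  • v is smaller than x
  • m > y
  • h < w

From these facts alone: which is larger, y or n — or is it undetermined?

Following every chain through n: above n we get p, t, m, q, w, x.
y is not reached, and no chain runs the other way from y to n.
So the given relations leave the order of n and y undetermined.

undetermined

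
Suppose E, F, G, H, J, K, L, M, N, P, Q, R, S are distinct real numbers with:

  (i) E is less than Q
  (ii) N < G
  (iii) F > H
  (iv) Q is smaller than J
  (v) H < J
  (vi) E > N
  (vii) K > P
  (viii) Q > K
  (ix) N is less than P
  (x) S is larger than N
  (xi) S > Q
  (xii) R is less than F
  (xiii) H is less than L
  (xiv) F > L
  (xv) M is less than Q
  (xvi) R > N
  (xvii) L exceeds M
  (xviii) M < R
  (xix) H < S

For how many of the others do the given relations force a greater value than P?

Directly above P: K.
One step further: Q (2 so far).
One step further: J, S (4 so far).
No other element is forced above P by the given relations, so the count is 4.

4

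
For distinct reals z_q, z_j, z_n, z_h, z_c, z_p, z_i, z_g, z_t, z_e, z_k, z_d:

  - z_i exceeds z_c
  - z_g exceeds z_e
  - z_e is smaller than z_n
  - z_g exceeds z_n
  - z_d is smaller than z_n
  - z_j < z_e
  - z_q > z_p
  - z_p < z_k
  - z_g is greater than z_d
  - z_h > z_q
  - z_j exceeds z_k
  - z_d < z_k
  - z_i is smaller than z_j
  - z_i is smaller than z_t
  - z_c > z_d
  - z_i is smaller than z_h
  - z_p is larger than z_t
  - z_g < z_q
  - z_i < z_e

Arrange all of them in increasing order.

z_d < z_c < z_i < z_t < z_p < z_k < z_j < z_e < z_n < z_g < z_q < z_h

The consecutive links are each given: z_d < z_c; z_c < z_i; z_i < z_t; z_t < z_p; z_p < z_k; z_k < z_j; z_j < z_e; z_e < z_n; z_n < z_g; z_g < z_q; z_q < z_h.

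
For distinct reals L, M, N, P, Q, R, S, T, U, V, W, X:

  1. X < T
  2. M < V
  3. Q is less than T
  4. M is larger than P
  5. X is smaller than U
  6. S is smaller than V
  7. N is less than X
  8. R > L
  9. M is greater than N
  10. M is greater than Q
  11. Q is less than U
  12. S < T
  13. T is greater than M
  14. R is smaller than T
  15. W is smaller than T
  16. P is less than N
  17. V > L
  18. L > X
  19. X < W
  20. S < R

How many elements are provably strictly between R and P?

Chaining upward from P reaches: N, X, U, L, M, W, V, T.
Chaining downward from R reaches: N, X, L, S.
Strictly between P and R are those in both lists: N, X, L — 3 elements.

3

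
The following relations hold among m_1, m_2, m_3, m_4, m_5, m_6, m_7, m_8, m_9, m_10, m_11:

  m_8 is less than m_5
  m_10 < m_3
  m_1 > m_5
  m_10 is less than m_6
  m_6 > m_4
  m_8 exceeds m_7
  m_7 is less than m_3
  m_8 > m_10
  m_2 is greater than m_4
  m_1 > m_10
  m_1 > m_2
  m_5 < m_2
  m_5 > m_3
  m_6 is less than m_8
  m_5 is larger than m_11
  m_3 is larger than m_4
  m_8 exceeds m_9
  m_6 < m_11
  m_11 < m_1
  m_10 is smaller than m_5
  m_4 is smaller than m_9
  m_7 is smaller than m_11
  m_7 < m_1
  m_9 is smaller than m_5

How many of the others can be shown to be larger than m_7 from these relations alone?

From m_7 the given relations immediately reach m_11, m_8, m_3, m_1.
From those, m_5 — 5 in total.
From those, m_2 — 6 in total.
Nothing else is reachable above m_7; 6 in all.

6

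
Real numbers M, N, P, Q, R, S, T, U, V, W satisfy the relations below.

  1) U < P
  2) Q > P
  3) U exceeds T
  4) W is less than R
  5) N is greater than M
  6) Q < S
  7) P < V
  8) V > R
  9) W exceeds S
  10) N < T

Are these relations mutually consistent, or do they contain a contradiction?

Every relation is compatible with M < N < T < U < P < Q < S < W < R < V; the set is consistent.

consistent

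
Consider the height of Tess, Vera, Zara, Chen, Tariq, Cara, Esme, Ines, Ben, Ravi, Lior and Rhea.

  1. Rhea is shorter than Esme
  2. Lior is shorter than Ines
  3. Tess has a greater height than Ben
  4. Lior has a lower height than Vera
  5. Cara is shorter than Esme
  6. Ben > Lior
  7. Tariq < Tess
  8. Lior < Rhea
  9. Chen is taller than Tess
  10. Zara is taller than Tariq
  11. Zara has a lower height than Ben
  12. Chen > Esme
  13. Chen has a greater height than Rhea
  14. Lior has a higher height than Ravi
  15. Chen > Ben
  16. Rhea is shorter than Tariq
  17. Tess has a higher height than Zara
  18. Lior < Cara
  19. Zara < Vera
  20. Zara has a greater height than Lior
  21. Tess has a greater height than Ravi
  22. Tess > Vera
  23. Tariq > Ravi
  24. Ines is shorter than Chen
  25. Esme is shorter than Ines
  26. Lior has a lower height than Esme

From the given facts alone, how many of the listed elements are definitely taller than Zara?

4

Directly above Zara: Ben, Vera, Tess.
One step further: Chen (4 so far).
Nothing else is reachable above Zara; 4 in all.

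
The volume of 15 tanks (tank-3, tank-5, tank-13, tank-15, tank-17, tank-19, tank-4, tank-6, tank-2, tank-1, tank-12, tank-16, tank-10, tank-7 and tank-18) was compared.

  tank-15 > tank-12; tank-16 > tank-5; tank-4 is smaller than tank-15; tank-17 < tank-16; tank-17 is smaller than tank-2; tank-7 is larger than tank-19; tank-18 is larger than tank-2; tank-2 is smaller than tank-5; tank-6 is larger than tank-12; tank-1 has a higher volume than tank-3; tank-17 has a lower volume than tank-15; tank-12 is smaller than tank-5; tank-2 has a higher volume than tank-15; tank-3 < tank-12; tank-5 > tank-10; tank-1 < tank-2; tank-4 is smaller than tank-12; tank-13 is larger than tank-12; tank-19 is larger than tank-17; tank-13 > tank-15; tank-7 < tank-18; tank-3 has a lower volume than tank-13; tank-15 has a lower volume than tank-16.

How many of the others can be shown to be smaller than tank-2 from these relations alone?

Directly below tank-2: tank-17, tank-1, tank-15.
One step further: tank-3, tank-4, tank-12 (6 so far).
Nothing else is reachable below tank-2; 6 in all.

6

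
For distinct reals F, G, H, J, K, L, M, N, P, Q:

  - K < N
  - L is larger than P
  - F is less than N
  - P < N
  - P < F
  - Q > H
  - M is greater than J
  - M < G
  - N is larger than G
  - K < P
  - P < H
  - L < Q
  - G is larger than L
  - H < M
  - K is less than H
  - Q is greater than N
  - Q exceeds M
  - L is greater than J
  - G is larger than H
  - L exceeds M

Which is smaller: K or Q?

Following the relations from K: K < P < H < M < L < G < N < Q.
So K < Q; K is the smaller of the two.

K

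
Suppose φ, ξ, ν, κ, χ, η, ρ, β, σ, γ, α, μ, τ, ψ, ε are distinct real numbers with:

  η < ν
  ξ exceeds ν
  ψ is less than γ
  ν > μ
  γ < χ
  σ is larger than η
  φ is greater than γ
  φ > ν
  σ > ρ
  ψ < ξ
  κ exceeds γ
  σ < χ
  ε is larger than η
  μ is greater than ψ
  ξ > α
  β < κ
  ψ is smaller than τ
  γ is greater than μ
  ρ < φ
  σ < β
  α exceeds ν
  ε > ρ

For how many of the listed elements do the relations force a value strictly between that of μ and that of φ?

The relations place μ below φ. An element lies strictly between them when it is forced above μ and also forced below φ.
Above μ: {γ, ν, α, κ, χ, ξ}. Below φ: {ρ, η, ψ, γ, ν}.
Intersection: {γ, ν} — 2.

2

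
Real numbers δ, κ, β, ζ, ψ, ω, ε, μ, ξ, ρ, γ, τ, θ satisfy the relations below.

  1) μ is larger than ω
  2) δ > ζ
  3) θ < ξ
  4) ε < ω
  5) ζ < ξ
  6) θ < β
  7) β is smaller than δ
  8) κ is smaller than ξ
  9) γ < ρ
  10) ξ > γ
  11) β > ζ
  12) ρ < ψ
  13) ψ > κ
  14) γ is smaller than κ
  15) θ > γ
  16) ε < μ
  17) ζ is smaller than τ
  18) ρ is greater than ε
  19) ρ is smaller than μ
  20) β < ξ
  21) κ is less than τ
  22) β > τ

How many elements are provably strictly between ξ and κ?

The relations place κ below ξ. An element lies strictly between them when it is forced above κ and also forced below ξ.
Above κ: {τ, β, δ, ψ}. Below ξ: {γ, θ, ζ, τ, β}.
Intersection: {τ, β} — 2.

2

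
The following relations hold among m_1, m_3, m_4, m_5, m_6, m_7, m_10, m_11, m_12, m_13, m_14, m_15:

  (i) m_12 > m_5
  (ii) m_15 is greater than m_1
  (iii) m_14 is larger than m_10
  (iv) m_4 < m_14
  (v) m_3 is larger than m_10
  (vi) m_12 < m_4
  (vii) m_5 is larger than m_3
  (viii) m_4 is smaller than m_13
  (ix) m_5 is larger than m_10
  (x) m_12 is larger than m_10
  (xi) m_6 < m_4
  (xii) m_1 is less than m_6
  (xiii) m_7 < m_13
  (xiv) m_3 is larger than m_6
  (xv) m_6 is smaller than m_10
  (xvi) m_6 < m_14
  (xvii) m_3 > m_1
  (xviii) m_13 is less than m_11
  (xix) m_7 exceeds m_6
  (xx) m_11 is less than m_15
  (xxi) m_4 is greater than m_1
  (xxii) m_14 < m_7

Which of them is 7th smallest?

Piecing the relations together gives one ordering: m_1 < m_6 < m_10 < m_3 < m_5 < m_12 < m_4 < m_14 < m_7 < m_13 < m_11 < m_15.
The 7th smallest is m_4.

m_4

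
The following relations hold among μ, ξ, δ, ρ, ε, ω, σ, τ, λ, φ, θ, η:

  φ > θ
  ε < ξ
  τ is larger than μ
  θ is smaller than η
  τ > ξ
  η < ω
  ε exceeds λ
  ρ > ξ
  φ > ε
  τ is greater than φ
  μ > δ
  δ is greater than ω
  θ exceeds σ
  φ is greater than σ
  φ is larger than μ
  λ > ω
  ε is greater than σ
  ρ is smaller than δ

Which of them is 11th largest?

θ

The consecutive relations fix a unique order: σ < θ < η < ω < λ < ε < ξ < ρ < δ < μ < φ < τ.
Counting 11 from the largest end gives θ.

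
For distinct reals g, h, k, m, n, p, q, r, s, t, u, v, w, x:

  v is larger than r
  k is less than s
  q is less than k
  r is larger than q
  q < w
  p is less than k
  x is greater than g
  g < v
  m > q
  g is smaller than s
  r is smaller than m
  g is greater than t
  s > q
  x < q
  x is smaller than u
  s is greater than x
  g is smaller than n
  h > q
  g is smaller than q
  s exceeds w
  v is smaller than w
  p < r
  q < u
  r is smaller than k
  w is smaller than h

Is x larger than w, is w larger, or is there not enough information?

x < q and q < r give x < r.
With r < v: x < q < r < v.
With v < w: x < q < r < v < w.
So w is larger.

w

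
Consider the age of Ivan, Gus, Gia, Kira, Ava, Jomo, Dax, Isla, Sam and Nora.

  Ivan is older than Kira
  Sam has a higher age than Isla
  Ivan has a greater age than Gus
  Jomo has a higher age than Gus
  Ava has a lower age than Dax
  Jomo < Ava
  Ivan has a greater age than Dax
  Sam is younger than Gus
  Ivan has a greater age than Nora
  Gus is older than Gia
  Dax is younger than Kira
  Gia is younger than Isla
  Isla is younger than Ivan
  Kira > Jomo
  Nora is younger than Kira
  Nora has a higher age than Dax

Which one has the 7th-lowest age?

Chaining the given pairs: Gia < Isla < Sam < Gus < Jomo < Ava < Dax < Nora < Kira < Ivan.
Counting 7 from the smallest end gives Dax.

Dax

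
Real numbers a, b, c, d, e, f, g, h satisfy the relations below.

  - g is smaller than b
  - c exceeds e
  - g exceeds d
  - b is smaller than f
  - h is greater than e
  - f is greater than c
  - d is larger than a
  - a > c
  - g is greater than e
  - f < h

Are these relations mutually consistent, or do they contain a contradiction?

consistent

Every relation is compatible with e < c < a < d < g < b < f < h; the set is consistent.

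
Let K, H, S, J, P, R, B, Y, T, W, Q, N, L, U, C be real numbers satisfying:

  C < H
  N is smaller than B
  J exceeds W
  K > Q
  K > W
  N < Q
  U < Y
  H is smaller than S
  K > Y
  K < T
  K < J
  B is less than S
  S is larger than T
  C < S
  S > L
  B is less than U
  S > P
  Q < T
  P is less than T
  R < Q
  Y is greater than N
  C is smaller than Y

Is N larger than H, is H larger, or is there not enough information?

undetermined

Following every chain through N: above N we get B, Q, U, Y, K, J, T, S.
H is not reached, and no chain runs the other way from H to N.
So the given relations leave the order of N and H undetermined.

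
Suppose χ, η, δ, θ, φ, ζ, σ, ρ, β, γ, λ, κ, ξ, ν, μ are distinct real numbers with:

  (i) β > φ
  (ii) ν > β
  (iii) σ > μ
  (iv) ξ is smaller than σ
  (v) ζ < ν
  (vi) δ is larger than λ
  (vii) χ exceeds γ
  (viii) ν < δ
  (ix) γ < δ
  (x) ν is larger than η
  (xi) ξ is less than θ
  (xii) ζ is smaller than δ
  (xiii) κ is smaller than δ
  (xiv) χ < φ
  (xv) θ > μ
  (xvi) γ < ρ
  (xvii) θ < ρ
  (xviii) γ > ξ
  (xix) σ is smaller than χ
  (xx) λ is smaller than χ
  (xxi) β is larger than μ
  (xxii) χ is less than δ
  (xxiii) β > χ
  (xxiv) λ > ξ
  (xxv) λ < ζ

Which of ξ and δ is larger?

Chaining the given relations: ξ < σ < χ < φ < β < ν < δ.
So ξ < δ; δ is the larger of the two.

δ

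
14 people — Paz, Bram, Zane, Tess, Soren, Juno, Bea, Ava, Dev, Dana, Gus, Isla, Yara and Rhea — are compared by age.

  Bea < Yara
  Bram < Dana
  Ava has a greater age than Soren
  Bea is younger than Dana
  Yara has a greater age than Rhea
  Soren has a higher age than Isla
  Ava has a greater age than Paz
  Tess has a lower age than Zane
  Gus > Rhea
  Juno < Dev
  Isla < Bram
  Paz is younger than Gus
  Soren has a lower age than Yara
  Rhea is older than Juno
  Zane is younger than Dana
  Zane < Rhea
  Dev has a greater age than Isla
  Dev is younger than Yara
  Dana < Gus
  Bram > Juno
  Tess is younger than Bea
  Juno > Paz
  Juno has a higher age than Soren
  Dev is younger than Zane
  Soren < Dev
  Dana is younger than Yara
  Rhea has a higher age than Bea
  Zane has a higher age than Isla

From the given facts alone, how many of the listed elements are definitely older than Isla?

Directly above Isla: Soren, Dev, Zane, Bram.
One step further: Juno, Ava, Rhea, Dana, Yara (9 so far).
One step further: Gus (10 so far).
No other element is forced above Isla by the given relations, so the count is 10.

10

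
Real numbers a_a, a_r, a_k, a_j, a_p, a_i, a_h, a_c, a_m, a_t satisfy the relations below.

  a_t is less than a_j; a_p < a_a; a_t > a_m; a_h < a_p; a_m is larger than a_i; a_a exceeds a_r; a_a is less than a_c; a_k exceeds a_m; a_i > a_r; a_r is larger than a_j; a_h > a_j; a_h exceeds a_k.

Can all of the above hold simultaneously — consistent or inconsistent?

We have a_m < a_t stated directly, yet also a_t < a_j < a_r < a_i < a_m by chaining the others — so a_t < a_m. Contradiction.

inconsistent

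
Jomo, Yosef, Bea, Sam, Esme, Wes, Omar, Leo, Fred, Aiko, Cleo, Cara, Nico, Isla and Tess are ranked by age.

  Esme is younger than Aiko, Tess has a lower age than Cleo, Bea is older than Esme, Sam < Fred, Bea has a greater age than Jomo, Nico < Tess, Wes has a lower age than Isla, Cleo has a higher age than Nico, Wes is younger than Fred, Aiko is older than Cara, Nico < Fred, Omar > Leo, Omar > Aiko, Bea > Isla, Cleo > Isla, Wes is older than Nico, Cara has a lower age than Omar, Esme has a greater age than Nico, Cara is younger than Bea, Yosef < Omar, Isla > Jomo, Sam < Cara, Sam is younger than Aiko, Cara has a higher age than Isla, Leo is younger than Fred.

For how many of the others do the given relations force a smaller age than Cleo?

Directly below Cleo: Nico, Tess, Isla.
One step further: Jomo, Wes (5 so far).
No other element is forced below Cleo by the given relations, so the count is 5.

5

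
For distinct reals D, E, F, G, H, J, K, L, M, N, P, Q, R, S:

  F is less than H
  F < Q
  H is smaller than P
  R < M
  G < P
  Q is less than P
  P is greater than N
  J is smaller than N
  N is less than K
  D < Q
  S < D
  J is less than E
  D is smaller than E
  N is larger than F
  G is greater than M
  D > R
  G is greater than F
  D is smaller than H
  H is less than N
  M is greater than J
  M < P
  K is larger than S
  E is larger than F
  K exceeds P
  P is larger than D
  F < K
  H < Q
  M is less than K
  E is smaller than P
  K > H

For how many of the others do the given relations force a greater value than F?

From F the given relations immediately reach G, H, N, E, Q, K.
From those, P — 7 in total.
Nothing else is reachable above F; 7 in all.

7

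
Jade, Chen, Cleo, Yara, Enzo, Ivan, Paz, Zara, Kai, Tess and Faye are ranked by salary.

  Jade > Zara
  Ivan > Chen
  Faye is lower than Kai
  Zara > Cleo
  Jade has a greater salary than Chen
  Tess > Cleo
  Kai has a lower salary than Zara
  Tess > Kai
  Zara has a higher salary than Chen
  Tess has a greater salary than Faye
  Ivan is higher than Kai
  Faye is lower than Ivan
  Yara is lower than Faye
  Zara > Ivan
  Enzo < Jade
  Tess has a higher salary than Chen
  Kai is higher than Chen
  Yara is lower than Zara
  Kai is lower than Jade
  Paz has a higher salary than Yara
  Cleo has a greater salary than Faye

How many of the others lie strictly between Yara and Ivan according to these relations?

2

Chaining upward from Yara reaches: Faye, Cleo, Paz, Kai, Zara, Tess, Jade.
Chaining downward from Ivan reaches: Faye, Chen, Kai.
Strictly between Yara and Ivan are those in both lists: Faye, Kai — 2 elements.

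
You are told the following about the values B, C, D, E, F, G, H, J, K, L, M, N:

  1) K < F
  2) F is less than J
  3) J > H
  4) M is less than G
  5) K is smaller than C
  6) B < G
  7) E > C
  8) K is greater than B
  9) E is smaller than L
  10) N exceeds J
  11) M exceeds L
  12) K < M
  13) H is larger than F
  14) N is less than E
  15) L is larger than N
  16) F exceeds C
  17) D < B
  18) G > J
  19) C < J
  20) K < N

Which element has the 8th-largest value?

Chaining the given pairs: D < B < K < C < F < H < J < N < E < L < M < G.
Counting 8 from the largest end gives F.

F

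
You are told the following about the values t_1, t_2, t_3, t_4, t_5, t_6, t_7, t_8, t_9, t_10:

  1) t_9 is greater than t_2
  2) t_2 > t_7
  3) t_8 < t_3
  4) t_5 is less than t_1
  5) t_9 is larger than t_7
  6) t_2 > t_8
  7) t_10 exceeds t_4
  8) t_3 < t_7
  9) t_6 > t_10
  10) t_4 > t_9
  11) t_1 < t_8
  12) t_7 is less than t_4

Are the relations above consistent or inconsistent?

consistent

Every relation is compatible with t_5 < t_1 < t_8 < t_3 < t_7 < t_2 < t_9 < t_4 < t_10 < t_6; the set is consistent.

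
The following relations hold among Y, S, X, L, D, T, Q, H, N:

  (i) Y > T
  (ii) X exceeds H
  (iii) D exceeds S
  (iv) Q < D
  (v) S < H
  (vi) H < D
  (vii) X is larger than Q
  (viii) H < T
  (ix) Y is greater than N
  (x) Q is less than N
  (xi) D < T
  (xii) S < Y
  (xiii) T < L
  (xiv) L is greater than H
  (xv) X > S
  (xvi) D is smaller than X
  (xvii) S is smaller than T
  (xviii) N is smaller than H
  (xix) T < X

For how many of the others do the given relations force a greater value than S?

6

From S the given relations immediately reach H, D, T, Y, X.
From those, L — 6 in total.
Nothing else is reachable above S; 6 in all.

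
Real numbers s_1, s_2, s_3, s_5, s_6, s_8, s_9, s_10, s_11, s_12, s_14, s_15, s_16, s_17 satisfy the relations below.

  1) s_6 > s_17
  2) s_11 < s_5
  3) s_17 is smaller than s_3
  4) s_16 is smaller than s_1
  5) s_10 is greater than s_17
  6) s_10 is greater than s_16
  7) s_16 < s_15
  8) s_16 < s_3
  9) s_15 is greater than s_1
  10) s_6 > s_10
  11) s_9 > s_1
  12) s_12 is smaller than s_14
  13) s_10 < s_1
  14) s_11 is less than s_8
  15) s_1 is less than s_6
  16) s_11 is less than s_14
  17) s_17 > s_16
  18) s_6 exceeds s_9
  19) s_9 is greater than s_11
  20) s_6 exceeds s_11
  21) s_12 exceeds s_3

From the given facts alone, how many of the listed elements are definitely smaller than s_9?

The elements the relations force below s_9 are s_11, s_16, s_17, s_10, s_1 — no chain reaches any other.
That is 5.

5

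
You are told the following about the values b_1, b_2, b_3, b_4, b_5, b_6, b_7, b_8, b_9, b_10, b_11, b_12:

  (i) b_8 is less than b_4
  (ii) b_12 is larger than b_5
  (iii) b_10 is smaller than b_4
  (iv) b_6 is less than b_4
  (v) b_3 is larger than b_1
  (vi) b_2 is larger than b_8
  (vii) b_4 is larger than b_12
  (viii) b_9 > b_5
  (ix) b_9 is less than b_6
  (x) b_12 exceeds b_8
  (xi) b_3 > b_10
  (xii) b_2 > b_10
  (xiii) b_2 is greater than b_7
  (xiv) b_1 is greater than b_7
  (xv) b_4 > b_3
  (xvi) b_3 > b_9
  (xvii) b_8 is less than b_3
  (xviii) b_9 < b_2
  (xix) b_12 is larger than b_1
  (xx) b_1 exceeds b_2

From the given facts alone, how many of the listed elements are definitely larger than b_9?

From b_9 the given relations immediately reach b_6, b_2, b_3.
From those, b_1, b_4 — 5 in total.
From those, b_12 — 6 in total.
Nothing else is reachable above b_9; 6 in all.

6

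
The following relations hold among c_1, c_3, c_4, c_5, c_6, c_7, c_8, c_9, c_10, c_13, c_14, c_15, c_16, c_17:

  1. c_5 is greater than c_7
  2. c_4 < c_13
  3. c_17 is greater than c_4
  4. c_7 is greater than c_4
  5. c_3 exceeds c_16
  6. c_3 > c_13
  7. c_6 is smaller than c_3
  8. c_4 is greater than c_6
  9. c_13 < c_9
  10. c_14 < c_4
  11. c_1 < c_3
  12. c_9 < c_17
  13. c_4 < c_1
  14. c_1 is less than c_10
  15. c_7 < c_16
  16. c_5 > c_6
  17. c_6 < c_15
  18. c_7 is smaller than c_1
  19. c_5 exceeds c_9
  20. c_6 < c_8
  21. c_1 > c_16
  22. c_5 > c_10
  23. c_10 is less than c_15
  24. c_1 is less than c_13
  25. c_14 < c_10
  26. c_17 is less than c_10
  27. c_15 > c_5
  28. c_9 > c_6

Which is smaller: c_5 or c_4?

c_4

The relevant relations are c_4 < c_7; c_7 < c_16; c_16 < c_1; c_1 < c_13; c_13 < c_9; c_9 < c_17; c_17 < c_10; c_10 < c_5.
Together: c_4 < c_7 < c_16 < c_1 < c_13 < c_9 < c_17 < c_10 < c_5.
So c_4 < c_5; c_4 is the smaller of the two.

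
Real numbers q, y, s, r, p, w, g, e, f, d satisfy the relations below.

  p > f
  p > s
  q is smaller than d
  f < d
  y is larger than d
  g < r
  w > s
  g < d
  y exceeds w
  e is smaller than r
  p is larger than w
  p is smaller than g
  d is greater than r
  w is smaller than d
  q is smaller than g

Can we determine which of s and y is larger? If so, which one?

y

The relevant relations are s < w; w < p; p < g; g < r; r < d; d < y.
Together: s < w < p < g < r < d < y.
So y is larger.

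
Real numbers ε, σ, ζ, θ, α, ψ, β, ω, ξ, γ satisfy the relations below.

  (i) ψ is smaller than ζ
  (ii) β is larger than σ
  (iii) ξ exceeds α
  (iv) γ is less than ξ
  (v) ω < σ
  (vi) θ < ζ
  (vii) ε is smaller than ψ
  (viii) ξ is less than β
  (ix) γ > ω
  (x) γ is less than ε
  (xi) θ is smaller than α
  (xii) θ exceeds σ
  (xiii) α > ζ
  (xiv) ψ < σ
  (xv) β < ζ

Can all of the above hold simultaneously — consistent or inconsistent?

Chaining the given relations yields α < ξ < β < ζ, so α < ζ. But one relation states ζ < α. These cannot both hold.

inconsistent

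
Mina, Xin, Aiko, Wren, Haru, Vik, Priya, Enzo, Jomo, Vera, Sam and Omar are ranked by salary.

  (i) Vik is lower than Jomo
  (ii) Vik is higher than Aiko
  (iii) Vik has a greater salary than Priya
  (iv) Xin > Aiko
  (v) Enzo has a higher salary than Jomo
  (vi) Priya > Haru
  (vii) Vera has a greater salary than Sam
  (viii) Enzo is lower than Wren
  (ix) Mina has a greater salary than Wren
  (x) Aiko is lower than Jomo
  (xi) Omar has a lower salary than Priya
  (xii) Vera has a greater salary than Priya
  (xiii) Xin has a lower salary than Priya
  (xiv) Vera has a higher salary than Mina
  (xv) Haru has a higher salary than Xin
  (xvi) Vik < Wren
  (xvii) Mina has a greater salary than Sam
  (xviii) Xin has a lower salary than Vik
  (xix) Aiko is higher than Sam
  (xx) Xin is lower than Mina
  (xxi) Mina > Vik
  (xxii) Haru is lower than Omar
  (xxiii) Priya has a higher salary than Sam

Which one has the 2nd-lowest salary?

Aiko

Piecing the relations together gives one ordering: Sam < Aiko < Xin < Haru < Omar < Priya < Vik < Jomo < Enzo < Wren < Mina < Vera.
The 2nd smallest is Aiko.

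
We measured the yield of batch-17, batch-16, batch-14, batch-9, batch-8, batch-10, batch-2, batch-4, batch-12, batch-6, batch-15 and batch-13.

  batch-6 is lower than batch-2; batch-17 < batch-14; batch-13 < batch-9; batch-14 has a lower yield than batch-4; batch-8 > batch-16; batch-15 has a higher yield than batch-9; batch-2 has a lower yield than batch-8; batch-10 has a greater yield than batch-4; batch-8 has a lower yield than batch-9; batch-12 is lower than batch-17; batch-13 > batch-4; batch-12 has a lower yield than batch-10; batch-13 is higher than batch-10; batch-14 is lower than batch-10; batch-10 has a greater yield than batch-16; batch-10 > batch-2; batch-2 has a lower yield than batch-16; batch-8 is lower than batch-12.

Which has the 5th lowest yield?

Chaining the given pairs: batch-6 < batch-2 < batch-16 < batch-8 < batch-12 < batch-17 < batch-14 < batch-4 < batch-10 < batch-13 < batch-9 < batch-15.
Counting 5 from the smallest end gives batch-12.

batch-12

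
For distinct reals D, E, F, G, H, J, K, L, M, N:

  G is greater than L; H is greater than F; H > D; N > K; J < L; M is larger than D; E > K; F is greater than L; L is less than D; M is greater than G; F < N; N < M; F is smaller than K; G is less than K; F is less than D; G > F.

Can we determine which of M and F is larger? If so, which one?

F < G and G < K give F < K.
With K < N: F < G < K < N.
Then N < M extends the chain to M.
So M is larger.

M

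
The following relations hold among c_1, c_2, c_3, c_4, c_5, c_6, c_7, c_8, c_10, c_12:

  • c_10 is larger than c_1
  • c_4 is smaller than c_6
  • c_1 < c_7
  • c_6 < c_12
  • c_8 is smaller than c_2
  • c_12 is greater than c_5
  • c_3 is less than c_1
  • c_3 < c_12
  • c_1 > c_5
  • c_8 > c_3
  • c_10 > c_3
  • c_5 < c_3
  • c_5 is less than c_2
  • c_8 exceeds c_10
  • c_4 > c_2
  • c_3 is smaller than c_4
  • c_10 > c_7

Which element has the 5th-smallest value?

c_10

The consecutive relations fix a unique order: c_5 < c_3 < c_1 < c_7 < c_10 < c_8 < c_2 < c_4 < c_6 < c_12.
The 5th smallest is c_10.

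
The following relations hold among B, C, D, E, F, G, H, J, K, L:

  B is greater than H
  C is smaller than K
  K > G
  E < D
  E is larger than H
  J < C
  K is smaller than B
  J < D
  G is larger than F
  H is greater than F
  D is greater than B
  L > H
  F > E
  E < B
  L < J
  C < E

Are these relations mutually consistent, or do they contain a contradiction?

inconsistent

We have F < H stated directly, yet also H < L < J < C < E < F by chaining the others — so H < F. Contradiction.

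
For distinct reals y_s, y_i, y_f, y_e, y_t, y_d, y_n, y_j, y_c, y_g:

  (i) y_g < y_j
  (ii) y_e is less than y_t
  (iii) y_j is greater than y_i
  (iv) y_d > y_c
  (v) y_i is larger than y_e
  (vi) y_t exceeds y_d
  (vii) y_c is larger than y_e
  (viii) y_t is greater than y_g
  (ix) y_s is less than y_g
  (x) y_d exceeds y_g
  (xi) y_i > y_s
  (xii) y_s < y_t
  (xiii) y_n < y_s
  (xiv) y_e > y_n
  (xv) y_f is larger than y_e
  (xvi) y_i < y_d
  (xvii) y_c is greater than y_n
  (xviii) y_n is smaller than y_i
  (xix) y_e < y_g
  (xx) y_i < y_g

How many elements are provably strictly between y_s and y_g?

1

The relations place y_s below y_g. An element lies strictly between them when it is forced above y_s and also forced below y_g.
Above y_s: {y_i, y_d, y_t, y_j}. Below y_g: {y_n, y_e, y_i}.
Intersection: {y_i} — 1.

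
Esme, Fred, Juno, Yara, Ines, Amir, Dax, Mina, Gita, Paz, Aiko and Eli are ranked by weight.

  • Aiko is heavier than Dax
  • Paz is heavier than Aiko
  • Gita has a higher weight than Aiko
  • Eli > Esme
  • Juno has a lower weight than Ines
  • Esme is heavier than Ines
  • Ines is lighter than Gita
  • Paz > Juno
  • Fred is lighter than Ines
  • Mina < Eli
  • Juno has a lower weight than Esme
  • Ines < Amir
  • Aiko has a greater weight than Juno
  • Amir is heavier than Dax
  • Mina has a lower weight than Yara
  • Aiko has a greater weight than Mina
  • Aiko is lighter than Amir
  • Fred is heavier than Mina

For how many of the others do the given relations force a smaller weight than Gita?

6

From Gita the given relations immediately reach Aiko, Ines.
From those, Juno, Dax, Mina, Fred — 6 in total.
Nothing else is reachable below Gita; 6 in all.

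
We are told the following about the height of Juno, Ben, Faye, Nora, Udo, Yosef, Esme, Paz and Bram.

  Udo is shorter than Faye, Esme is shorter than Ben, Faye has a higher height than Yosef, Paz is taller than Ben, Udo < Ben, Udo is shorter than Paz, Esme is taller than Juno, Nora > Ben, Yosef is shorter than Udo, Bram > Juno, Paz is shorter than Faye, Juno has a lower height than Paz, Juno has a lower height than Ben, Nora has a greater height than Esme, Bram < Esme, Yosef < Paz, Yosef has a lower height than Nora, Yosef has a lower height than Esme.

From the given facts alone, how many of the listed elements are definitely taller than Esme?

The elements the relations force above Esme are Ben, Nora, Paz, Faye — no chain reaches any other.
That is 4.

4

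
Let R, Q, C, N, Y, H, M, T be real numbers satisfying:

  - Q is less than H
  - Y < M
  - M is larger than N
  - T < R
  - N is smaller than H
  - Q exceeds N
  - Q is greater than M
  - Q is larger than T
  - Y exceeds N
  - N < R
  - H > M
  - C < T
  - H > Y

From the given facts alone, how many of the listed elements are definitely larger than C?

4

The elements the relations force above C are T, Q, H, R — no chain reaches any other.
That is 4.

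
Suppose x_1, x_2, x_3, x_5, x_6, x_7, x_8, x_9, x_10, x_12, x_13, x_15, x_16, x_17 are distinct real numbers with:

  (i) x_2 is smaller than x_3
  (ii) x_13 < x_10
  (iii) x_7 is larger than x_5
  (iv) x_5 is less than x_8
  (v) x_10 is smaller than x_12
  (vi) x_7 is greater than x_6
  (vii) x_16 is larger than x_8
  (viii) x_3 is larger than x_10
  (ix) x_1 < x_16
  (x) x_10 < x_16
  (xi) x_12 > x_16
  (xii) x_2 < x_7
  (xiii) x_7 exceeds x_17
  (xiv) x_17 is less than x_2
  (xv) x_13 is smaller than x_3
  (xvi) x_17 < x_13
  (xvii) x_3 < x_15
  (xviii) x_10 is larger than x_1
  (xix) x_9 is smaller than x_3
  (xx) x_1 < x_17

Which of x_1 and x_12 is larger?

x_1 < x_17 and x_17 < x_13 give x_1 < x_13.
With x_13 < x_10: x_1 < x_17 < x_13 < x_10.
Then x_10 < x_16 extends the chain to x_16.
Then x_16 < x_12 extends the chain to x_12.
So x_1 < x_12; x_12 is the larger of the two.

x_12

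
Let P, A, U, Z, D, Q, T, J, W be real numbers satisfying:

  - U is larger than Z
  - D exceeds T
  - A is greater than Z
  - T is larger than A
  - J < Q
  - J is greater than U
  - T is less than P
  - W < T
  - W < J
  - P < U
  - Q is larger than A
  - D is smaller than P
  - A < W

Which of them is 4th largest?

Chaining the given pairs: Z < A < W < T < D < P < U < J < Q.
Counting 4 from the largest end gives P.

P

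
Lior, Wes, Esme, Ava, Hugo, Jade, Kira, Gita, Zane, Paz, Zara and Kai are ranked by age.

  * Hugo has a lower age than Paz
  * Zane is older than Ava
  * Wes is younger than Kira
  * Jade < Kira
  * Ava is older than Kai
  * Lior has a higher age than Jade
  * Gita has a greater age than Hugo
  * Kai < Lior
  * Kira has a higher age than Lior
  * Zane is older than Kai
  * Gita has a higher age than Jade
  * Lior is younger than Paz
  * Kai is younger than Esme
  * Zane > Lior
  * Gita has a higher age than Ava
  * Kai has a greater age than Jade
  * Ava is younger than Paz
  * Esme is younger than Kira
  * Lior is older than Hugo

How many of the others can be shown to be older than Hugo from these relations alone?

5

The elements the relations force above Hugo are Lior, Zane, Gita, Paz, Kira — no chain reaches any other.
That is 5.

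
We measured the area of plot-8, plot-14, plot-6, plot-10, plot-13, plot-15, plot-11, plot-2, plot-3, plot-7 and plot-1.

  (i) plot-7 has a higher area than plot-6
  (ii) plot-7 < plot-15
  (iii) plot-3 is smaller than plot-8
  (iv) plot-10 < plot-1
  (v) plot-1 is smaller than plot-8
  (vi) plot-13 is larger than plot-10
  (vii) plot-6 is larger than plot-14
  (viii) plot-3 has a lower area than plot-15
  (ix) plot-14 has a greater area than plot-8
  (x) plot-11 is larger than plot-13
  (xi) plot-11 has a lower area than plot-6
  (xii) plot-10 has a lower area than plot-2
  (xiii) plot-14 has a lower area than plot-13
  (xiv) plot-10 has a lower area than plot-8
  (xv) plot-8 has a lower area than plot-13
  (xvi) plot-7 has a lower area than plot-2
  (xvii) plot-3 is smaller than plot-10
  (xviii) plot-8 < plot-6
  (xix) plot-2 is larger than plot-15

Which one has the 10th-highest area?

plot-10

The consecutive relations fix a unique order: plot-3 < plot-10 < plot-1 < plot-8 < plot-14 < plot-13 < plot-11 < plot-6 < plot-7 < plot-15 < plot-2.
Counting 10 from the largest end gives plot-10.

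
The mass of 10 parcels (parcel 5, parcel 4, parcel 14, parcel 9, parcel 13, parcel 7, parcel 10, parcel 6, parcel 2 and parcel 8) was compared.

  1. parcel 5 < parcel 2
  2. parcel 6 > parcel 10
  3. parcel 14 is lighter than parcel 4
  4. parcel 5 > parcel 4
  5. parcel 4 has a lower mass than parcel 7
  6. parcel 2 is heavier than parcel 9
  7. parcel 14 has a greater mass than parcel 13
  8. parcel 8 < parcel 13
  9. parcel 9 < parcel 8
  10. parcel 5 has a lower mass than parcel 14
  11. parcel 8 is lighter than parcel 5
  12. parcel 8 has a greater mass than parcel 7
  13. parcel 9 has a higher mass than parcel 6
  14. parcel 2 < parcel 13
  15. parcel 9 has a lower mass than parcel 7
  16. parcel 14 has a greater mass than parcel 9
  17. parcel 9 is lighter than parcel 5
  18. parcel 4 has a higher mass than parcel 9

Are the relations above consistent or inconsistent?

We have parcel 14 < parcel 4 stated directly, yet also parcel 4 < parcel 7 < parcel 8 < parcel 5 < parcel 2 < parcel 13 < parcel 14 by chaining the others — so parcel 4 < parcel 14. Contradiction.

inconsistent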